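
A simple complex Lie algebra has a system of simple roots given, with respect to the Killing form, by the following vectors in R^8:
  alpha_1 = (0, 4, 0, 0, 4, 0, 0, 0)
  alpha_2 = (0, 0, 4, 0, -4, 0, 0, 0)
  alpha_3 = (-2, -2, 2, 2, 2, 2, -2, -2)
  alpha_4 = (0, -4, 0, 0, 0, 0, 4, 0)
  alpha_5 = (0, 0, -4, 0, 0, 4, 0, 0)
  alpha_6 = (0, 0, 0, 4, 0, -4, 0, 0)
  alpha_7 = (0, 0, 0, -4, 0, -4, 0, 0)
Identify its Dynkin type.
E_7

Compute the Cartan integers a_ij = 2(alpha_i, alpha_j)/(alpha_j, alpha_j); the resulting 7x7 Cartan matrix is
[[2, -1, 0, -1, 0, 0, 0], [-1, 2, 0, 0, -1, 0, 0], [0, 0, 2, 0, 0, 0, -1], [-1, 0, 0, 2, 0, 0, 0], [0, -1, 0, 0, 2, -1, -1], [0, 0, 0, 0, -1, 2, 0], [0, 0, -1, 0, -1, 0, 2]].
All simple roots have the same length, so the diagram is simply laced. The associated Dynkin diagram is a chain of 6 nodes with one extra node attached to the third node from one end (E_7), so the type is E_7.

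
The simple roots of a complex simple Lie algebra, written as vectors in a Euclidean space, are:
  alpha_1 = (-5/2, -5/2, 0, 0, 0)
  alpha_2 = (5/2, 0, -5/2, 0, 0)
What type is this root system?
Compute the Cartan integers a_ij = 2(alpha_i, alpha_j)/(alpha_j, alpha_j); the resulting 2x2 Cartan matrix is
[[2, -1], [-1, 2]].
All simple roots have the same length, so the diagram is simply laced. The associated Dynkin diagram is a chain of 2 nodes with single edges (A_2), so the type is A_2 (the algebra sl(3)).

type A_2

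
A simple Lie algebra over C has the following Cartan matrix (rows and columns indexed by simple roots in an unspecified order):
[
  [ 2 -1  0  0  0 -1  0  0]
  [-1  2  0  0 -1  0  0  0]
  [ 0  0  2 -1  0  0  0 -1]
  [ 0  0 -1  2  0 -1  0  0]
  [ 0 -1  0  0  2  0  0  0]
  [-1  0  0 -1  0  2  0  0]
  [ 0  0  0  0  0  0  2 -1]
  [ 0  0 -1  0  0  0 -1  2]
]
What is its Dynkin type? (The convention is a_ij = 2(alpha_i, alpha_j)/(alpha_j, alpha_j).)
type A_8

The matrix has rank 8 with 2's on the diagonal. Reading the off-diagonal entries as Dynkin edges (a single edge where a_ij = a_ji = -1; a double or triple edge where a_ij * a_ji = 2 or 3), the diagram is a chain of 8 nodes with single edges (A_8). One simple-root ordering that puts it in standard form is (alpha_7, alpha_8, alpha_3, alpha_4, alpha_6, alpha_1, alpha_2, alpha_5). So the algebra is type A_8, i.e. sl(9).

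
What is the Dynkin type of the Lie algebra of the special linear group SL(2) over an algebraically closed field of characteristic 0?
This is sl(2), which has dimension 2^2 - 1 = 3 and rank 2 - 1 = 1 (a Cartan subalgebra is the diagonal traceless matrices). In the classification of classical Lie algebras, the special linear algebra sl(n+1) has type A_n; here n = 1, so the Dynkin diagram is a chain of 1 nodes with single edges (A_1). Hence the type is A_1.

A1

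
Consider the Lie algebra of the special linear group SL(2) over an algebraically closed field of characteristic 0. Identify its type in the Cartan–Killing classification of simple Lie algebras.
A1

This is sl(2), which has dimension 2^2 - 1 = 3 and rank 2 - 1 = 1 (a Cartan subalgebra is the diagonal traceless matrices). In the classification of classical Lie algebras, the special linear algebra sl(n+1) has type A_n; here n = 1, so the Dynkin diagram is a chain of 1 nodes with single edges (A_1). Hence the type is A_1.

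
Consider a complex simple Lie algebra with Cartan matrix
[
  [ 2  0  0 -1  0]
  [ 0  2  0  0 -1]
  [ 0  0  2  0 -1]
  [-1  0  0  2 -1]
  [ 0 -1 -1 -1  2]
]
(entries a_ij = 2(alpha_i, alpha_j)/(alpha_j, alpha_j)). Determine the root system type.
The matrix has rank 5 with 2's on the diagonal. Reading the off-diagonal entries as Dynkin edges (a single edge where a_ij = a_ji = -1; a double or triple edge where a_ij * a_ji = 2 or 3), the diagram is a chain of 3 nodes with a fork of two nodes at one end (D_5). One simple-root ordering that puts it in standard form is (alpha_1, alpha_4, alpha_5, alpha_3, alpha_2). So the algebra is type D_5, i.e. so(10).

type D_5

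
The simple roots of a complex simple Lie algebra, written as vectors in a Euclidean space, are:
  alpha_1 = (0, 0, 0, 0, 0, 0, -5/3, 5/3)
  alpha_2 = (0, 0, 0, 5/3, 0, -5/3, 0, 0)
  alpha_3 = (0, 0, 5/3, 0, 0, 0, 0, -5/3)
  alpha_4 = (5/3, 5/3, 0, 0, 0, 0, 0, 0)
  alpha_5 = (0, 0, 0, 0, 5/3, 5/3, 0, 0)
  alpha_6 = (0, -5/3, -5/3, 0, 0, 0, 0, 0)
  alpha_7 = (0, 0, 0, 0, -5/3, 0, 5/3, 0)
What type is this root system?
Compute the Cartan integers a_ij = 2(alpha_i, alpha_j)/(alpha_j, alpha_j); the resulting 7x7 Cartan matrix is
[[2, 0, -1, 0, 0, 0, -1], [0, 2, 0, 0, -1, 0, 0], [-1, 0, 2, 0, 0, -1, 0], [0, 0, 0, 2, 0, -1, 0], [0, -1, 0, 0, 2, 0, -1], [0, 0, -1, -1, 0, 2, 0], [-1, 0, 0, 0, -1, 0, 2]].
All simple roots have the same length, so the diagram is simply laced. The associated Dynkin diagram is a chain of 7 nodes with single edges (A_7), so the type is A_7 (the algebra sl(8)).

A_7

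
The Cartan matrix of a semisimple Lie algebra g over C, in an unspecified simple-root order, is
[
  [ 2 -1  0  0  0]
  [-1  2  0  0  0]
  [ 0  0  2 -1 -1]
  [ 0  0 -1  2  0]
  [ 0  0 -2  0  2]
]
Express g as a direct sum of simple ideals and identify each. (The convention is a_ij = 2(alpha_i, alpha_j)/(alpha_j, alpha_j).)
The diagram associated to this matrix has two connected components: the simple roots {alpha_1, alpha_2} form a chain of 2 nodes with single edges (A_2), and {alpha_3, alpha_4, alpha_5} form a chain of 3 nodes with a double edge at one end; the terminal node there is the unique long simple root (C_3). A semisimple Lie algebra decomposes uniquely as the direct sum of simple ideals, one per connected component of its Dynkin diagram, so g ≅ A_2 ⊕ C_3 (dimension 8 + 21 = 29).

A2 + C3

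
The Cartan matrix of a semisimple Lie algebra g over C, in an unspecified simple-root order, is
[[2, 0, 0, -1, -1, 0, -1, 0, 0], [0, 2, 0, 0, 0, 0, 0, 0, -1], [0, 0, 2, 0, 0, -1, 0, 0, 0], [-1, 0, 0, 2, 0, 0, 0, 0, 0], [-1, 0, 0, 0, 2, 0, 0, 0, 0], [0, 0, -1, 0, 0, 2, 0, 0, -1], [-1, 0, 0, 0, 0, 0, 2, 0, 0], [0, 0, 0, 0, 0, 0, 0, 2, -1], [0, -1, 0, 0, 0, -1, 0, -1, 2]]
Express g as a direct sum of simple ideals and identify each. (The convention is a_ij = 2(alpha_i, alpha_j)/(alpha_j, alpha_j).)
The diagram associated to this matrix has two connected components: the simple roots {alpha_1, alpha_4, alpha_5, alpha_7} form a chain of 2 nodes with a fork of two nodes at one end (D_4), and {alpha_2, alpha_3, alpha_6, alpha_8, alpha_9} form a chain of 3 nodes with a fork of two nodes at one end (D_5). A semisimple Lie algebra decomposes uniquely as the direct sum of simple ideals, one per connected component of its Dynkin diagram, so g ≅ D_4 ⊕ D_5 (dimension 28 + 45 = 73).

D_4 (so(8)) + D_5 (so(10))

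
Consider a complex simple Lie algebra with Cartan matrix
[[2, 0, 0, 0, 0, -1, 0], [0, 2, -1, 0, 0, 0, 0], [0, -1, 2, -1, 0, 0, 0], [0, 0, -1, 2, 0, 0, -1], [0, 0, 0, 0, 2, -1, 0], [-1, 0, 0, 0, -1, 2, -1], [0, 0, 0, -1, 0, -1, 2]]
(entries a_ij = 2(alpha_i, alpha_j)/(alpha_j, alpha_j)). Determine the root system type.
The matrix has rank 7 with 2's on the diagonal. Reading the off-diagonal entries as Dynkin edges (a single edge where a_ij = a_ji = -1; a double or triple edge where a_ij * a_ji = 2 or 3), the diagram is a chain of 5 nodes with a fork of two nodes at one end (D_7). One simple-root ordering that puts it in standard form is (alpha_2, alpha_3, alpha_4, alpha_7, alpha_6, alpha_1, alpha_5). So the algebra is type D_7, i.e. so(14).

D_7 (so(14))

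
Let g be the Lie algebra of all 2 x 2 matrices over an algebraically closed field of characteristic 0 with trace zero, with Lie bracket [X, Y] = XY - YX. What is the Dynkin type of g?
This is sl(2), which has dimension 2^2 - 1 = 3 and rank 2 - 1 = 1 (a Cartan subalgebra is the diagonal traceless matrices). In the classification of classical Lie algebras, the special linear algebra sl(n+1) has type A_n; here n = 1, so the Dynkin diagram is a chain of 1 nodes with single edges (A_1). Hence the type is A_1.

A_1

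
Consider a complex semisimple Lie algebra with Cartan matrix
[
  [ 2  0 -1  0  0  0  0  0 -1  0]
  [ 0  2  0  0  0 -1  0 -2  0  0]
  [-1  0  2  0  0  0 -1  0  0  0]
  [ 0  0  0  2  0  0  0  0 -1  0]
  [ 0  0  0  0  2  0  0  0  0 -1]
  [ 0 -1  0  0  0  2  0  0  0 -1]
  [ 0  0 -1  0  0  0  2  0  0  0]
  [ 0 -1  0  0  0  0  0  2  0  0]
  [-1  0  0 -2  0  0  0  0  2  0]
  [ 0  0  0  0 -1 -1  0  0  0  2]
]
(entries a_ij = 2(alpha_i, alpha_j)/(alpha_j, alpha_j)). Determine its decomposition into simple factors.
type B_5 + type B_5

The diagram associated to this matrix has two connected components: the simple roots {alpha_1, alpha_3, alpha_4, alpha_7, alpha_9} form a chain of 5 nodes with a double edge at one end; the terminal node there is the unique short simple root (B_5), and {alpha_2, alpha_5, alpha_6, alpha_8, alpha_10} form a chain of 5 nodes with a double edge at one end; the terminal node there is the unique short simple root (B_5). A semisimple Lie algebra decomposes uniquely as the direct sum of simple ideals, one per connected component of its Dynkin diagram, so g ≅ B_5 ⊕ B_5 (dimension 55 + 55 = 110).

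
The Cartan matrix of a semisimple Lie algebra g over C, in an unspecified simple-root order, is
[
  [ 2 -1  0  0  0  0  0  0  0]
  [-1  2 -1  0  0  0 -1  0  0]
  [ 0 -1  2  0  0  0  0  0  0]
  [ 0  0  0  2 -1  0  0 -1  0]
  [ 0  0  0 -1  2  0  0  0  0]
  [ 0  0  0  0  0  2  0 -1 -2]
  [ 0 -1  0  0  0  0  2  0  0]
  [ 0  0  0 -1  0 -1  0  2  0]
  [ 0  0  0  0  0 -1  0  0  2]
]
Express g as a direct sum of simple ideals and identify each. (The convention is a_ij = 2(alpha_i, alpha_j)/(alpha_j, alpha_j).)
The diagram associated to this matrix has two connected components: the simple roots {alpha_4, alpha_5, alpha_6, alpha_8, alpha_9} form a chain of 5 nodes with a double edge at one end; the terminal node there is the unique short simple root (B_5), and {alpha_1, alpha_2, alpha_3, alpha_7} form a chain of 2 nodes with a fork of two nodes at one end (D_4). A semisimple Lie algebra decomposes uniquely as the direct sum of simple ideals, one per connected component of its Dynkin diagram, so g ≅ B_5 ⊕ D_4 (dimension 55 + 28 = 83).

type B_5 ⊕ type D_4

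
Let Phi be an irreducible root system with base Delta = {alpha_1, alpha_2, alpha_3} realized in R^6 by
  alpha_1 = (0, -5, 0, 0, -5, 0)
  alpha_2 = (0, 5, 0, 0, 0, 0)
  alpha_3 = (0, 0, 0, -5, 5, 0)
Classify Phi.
Compute the Cartan integers a_ij = 2(alpha_i, alpha_j)/(alpha_j, alpha_j); the resulting 3x3 Cartan matrix is
[[2, -2, -1], [-1, 2, 0], [-1, 0, 2]].
The roots have two lengths (squared-length ratio 2:1); the short ones are alpha_{2}. The associated Dynkin diagram is a chain of 3 nodes with a double edge at one end; the terminal node there is the unique short simple root (B_3), so the type is B_3 (the algebra so(7)).

B3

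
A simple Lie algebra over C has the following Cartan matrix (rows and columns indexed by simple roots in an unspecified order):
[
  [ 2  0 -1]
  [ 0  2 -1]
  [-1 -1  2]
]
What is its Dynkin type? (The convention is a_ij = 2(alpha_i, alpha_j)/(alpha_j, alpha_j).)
A3

The matrix has rank 3 with 2's on the diagonal. Reading the off-diagonal entries as Dynkin edges (a single edge where a_ij = a_ji = -1; a double or triple edge where a_ij * a_ji = 2 or 3), the diagram is a chain of 3 nodes with single edges (A_3). One simple-root ordering that puts it in standard form is (alpha_2, alpha_3, alpha_1). So the algebra is type A_3, i.e. sl(4).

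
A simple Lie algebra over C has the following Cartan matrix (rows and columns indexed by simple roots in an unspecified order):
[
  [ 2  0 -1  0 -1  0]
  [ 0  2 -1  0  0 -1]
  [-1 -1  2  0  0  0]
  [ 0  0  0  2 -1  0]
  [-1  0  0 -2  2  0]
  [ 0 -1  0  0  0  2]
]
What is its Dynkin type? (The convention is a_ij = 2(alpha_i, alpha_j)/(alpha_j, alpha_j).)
B_6

The matrix has rank 6 with 2's on the diagonal. Reading the off-diagonal entries as Dynkin edges (a single edge where a_ij = a_ji = -1; a double or triple edge where a_ij * a_ji = 2 or 3), the diagram is a chain of 6 nodes with a double edge at one end; the terminal node there is the unique short simple root (B_6). One simple-root ordering that puts it in standard form is (alpha_6, alpha_2, alpha_3, alpha_1, alpha_5, alpha_4). So the algebra is type B_6, i.e. so(13).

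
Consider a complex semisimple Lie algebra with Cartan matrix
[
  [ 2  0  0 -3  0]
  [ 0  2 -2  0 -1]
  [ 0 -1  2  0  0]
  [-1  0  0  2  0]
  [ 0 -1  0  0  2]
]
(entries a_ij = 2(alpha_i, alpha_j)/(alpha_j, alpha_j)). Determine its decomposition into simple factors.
B3 ⊕ G2

The diagram associated to this matrix has two connected components: the simple roots {alpha_2, alpha_3, alpha_5} form a chain of 3 nodes with a double edge at one end; the terminal node there is the unique short simple root (B_3), and {alpha_1, alpha_4} form two nodes joined by a triple edge (G_2). A semisimple Lie algebra decomposes uniquely as the direct sum of simple ideals, one per connected component of its Dynkin diagram, so g ≅ B_3 ⊕ G_2 (dimension 21 + 14 = 35).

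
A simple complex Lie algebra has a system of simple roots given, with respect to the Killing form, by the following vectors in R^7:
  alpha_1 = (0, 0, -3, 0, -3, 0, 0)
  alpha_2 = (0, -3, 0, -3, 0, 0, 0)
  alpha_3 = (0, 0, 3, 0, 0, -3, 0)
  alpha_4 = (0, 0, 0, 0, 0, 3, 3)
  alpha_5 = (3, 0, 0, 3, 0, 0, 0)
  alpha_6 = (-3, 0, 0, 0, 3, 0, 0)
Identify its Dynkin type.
type A_6

Compute the Cartan integers a_ij = 2(alpha_i, alpha_j)/(alpha_j, alpha_j); the resulting 6x6 Cartan matrix is
[[2, 0, -1, 0, 0, -1], [0, 2, 0, 0, -1, 0], [-1, 0, 2, -1, 0, 0], [0, 0, -1, 2, 0, 0], [0, -1, 0, 0, 2, -1], [-1, 0, 0, 0, -1, 2]].
All simple roots have the same length, so the diagram is simply laced. The associated Dynkin diagram is a chain of 6 nodes with single edges (A_6), so the type is A_6 (the algebra sl(7)).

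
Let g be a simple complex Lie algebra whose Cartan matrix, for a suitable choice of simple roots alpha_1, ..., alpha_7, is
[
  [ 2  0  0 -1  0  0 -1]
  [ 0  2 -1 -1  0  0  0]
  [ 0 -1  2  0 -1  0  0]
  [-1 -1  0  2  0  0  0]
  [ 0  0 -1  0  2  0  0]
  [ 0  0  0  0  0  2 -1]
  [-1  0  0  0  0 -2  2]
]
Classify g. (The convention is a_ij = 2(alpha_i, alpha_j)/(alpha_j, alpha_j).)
The matrix has rank 7 with 2's on the diagonal. Reading the off-diagonal entries as Dynkin edges (a single edge where a_ij = a_ji = -1; a double or triple edge where a_ij * a_ji = 2 or 3), the diagram is a chain of 7 nodes with a double edge at one end; the terminal node there is the unique short simple root (B_7). One simple-root ordering that puts it in standard form is (alpha_5, alpha_3, alpha_2, alpha_4, alpha_1, alpha_7, alpha_6). So the algebra is type B_7, i.e. so(15).

B_7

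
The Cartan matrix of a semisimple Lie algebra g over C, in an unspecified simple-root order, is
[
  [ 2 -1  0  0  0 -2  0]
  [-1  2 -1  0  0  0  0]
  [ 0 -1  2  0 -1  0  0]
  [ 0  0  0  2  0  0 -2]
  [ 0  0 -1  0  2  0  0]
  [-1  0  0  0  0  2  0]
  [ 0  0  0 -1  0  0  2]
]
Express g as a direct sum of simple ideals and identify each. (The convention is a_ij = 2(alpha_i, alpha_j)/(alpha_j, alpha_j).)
The diagram associated to this matrix has two connected components: the simple roots {alpha_4, alpha_7} form a chain of 2 nodes with a double edge at one end; the terminal node there is the unique short simple root (B_2), and {alpha_1, alpha_2, alpha_3, alpha_5, alpha_6} form a chain of 5 nodes with a double edge at one end; the terminal node there is the unique short simple root (B_5). A semisimple Lie algebra decomposes uniquely as the direct sum of simple ideals, one per connected component of its Dynkin diagram, so g ≅ B_2 ⊕ B_5 (dimension 10 + 55 = 65).

B_2 (so(5)) ⊕ B_5 (so(11))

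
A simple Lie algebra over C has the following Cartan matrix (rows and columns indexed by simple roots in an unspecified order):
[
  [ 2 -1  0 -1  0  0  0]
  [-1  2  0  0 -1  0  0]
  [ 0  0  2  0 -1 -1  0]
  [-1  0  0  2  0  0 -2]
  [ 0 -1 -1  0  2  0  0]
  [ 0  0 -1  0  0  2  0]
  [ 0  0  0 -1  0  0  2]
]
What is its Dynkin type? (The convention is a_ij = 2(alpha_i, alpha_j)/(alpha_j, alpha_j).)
The matrix has rank 7 with 2's on the diagonal. Reading the off-diagonal entries as Dynkin edges (a single edge where a_ij = a_ji = -1; a double or triple edge where a_ij * a_ji = 2 or 3), the diagram is a chain of 7 nodes with a double edge at one end; the terminal node there is the unique short simple root (B_7). One simple-root ordering that puts it in standard form is (alpha_6, alpha_3, alpha_5, alpha_2, alpha_1, alpha_4, alpha_7). So the algebra is type B_7, i.e. so(15).

B_7 (so(15))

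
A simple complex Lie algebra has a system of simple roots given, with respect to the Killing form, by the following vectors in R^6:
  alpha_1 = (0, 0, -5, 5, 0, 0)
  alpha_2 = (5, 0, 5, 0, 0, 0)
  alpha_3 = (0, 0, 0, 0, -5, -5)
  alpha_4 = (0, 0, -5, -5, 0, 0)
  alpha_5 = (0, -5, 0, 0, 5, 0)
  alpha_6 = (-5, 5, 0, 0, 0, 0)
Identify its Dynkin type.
Compute the Cartan integers a_ij = 2(alpha_i, alpha_j)/(alpha_j, alpha_j); the resulting 6x6 Cartan matrix is
[[2, -1, 0, 0, 0, 0], [-1, 2, 0, -1, 0, -1], [0, 0, 2, 0, -1, 0], [0, -1, 0, 2, 0, 0], [0, 0, -1, 0, 2, -1], [0, -1, 0, 0, -1, 2]].
All simple roots have the same length, so the diagram is simply laced. The associated Dynkin diagram is a chain of 4 nodes with a fork of two nodes at one end (D_6), so the type is D_6 (the algebra so(12)).

D_6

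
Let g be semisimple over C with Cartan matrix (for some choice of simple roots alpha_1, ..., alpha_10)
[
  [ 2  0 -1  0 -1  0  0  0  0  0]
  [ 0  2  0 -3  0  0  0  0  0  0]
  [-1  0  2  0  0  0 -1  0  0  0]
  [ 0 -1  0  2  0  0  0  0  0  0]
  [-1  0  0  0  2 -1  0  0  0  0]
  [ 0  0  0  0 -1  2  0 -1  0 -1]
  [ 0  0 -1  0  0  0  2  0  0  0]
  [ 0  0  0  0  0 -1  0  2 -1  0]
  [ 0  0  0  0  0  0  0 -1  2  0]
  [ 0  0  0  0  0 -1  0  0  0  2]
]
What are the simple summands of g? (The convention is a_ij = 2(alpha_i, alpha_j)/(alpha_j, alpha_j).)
E_8 + G_2

The diagram associated to this matrix has two connected components: the simple roots {alpha_1, alpha_3, alpha_5, alpha_6, alpha_7, alpha_8, alpha_9, alpha_10} form a chain of 7 nodes with one extra node attached to the third node from one end (E_8), and {alpha_2, alpha_4} form two nodes joined by a triple edge (G_2). A semisimple Lie algebra decomposes uniquely as the direct sum of simple ideals, one per connected component of its Dynkin diagram, so g ≅ E_8 ⊕ G_2 (dimension 248 + 14 = 262).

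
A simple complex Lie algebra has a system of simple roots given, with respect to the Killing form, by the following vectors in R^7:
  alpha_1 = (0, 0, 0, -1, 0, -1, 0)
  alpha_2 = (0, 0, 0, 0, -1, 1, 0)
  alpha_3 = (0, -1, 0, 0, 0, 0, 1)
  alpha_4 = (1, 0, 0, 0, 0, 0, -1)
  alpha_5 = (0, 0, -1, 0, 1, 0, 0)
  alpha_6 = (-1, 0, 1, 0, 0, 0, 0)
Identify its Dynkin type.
Compute the Cartan integers a_ij = 2(alpha_i, alpha_j)/(alpha_j, alpha_j); the resulting 6x6 Cartan matrix is
[[2, -1, 0, 0, 0, 0], [-1, 2, 0, 0, -1, 0], [0, 0, 2, -1, 0, 0], [0, 0, -1, 2, 0, -1], [0, -1, 0, 0, 2, -1], [0, 0, 0, -1, -1, 2]].
All simple roots have the same length, so the diagram is simply laced. The associated Dynkin diagram is a chain of 6 nodes with single edges (A_6), so the type is A_6 (the algebra sl(7)).

A_6 (sl(7))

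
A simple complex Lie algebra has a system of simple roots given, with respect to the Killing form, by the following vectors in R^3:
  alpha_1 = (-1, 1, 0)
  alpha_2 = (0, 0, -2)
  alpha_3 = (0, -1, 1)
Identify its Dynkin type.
type C_3

Compute the Cartan integers a_ij = 2(alpha_i, alpha_j)/(alpha_j, alpha_j); the resulting 3x3 Cartan matrix is
[[2, 0, -1], [0, 2, -2], [-1, -1, 2]].
The roots have two lengths (squared-length ratio 2:1); the short ones are alpha_{1,3}. The associated Dynkin diagram is a chain of 3 nodes with a double edge at one end; the terminal node there is the unique long simple root (C_3), so the type is C_3 (the algebra sp(6)).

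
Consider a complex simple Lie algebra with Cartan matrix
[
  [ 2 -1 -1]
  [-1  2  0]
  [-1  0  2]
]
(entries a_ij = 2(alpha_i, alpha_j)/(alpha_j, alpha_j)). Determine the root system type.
The matrix has rank 3 with 2's on the diagonal. Reading the off-diagonal entries as Dynkin edges (a single edge where a_ij = a_ji = -1; a double or triple edge where a_ij * a_ji = 2 or 3), the diagram is a chain of 3 nodes with single edges (A_3). One simple-root ordering that puts it in standard form is (alpha_3, alpha_1, alpha_2). So the algebra is type A_3, i.e. sl(4).

type A_3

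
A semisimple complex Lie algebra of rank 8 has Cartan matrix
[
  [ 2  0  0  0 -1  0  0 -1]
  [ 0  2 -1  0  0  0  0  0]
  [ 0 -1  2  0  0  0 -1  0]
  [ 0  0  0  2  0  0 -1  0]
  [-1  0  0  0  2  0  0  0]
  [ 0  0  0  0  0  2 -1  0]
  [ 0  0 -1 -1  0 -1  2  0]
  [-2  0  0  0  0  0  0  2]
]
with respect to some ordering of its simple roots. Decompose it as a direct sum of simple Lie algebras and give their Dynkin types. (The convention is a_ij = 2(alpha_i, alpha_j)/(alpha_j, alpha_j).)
The diagram associated to this matrix has two connected components: the simple roots {alpha_1, alpha_5, alpha_8} form a chain of 3 nodes with a double edge at one end; the terminal node there is the unique long simple root (C_3), and {alpha_2, alpha_3, alpha_4, alpha_6, alpha_7} form a chain of 3 nodes with a fork of two nodes at one end (D_5). A semisimple Lie algebra decomposes uniquely as the direct sum of simple ideals, one per connected component of its Dynkin diagram, so g ≅ C_3 ⊕ D_5 (dimension 21 + 45 = 66).

C3 + D5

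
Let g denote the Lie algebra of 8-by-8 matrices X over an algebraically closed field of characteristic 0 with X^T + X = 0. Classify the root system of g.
D4

This is so(8) with 8 even, which has dimension 8(8-1)/2 = 28 and rank 8/2 = 4. In the classification of classical Lie algebras, the orthogonal algebra so(2n) in an even number of variables has type D_n; here n = 4, so the Dynkin diagram is a chain of 2 nodes with a fork of two nodes at one end (D_4). Hence the type is D_4.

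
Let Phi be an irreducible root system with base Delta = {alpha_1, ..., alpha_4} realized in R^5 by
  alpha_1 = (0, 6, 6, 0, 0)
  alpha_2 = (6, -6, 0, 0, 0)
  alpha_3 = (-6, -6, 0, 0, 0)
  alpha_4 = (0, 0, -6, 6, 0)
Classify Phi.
D_4 (so(8))

Compute the Cartan integers a_ij = 2(alpha_i, alpha_j)/(alpha_j, alpha_j); the resulting 4x4 Cartan matrix is
[[2, -1, -1, -1], [-1, 2, 0, 0], [-1, 0, 2, 0], [-1, 0, 0, 2]].
All simple roots have the same length, so the diagram is simply laced. The associated Dynkin diagram is a chain of 2 nodes with a fork of two nodes at one end (D_4), so the type is D_4 (the algebra so(8)).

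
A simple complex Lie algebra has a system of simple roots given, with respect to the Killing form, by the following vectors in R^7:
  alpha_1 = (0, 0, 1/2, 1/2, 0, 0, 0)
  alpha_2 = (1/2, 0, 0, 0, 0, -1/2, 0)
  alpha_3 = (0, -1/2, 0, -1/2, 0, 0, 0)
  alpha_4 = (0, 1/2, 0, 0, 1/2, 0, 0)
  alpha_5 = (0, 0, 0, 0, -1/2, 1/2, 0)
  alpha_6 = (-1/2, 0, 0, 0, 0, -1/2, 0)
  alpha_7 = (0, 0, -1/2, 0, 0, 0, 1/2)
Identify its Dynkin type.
Compute the Cartan integers a_ij = 2(alpha_i, alpha_j)/(alpha_j, alpha_j); the resulting 7x7 Cartan matrix is
[[2, 0, -1, 0, 0, 0, -1], [0, 2, 0, 0, -1, 0, 0], [-1, 0, 2, -1, 0, 0, 0], [0, 0, -1, 2, -1, 0, 0], [0, -1, 0, -1, 2, -1, 0], [0, 0, 0, 0, -1, 2, 0], [-1, 0, 0, 0, 0, 0, 2]].
All simple roots have the same length, so the diagram is simply laced. The associated Dynkin diagram is a chain of 5 nodes with a fork of two nodes at one end (D_7), so the type is D_7 (the algebra so(14)).

type D_7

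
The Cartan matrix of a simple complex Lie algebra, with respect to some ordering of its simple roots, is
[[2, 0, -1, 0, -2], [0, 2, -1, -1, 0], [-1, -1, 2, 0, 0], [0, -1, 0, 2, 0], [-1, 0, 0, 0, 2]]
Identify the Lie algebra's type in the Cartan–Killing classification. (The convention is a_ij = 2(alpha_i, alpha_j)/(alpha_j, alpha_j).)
The matrix has rank 5 with 2's on the diagonal. Reading the off-diagonal entries as Dynkin edges (a single edge where a_ij = a_ji = -1; a double or triple edge where a_ij * a_ji = 2 or 3), the diagram is a chain of 5 nodes with a double edge at one end; the terminal node there is the unique short simple root (B_5). One simple-root ordering that puts it in standard form is (alpha_4, alpha_2, alpha_3, alpha_1, alpha_5). So the algebra is type B_5, i.e. so(11).

B_5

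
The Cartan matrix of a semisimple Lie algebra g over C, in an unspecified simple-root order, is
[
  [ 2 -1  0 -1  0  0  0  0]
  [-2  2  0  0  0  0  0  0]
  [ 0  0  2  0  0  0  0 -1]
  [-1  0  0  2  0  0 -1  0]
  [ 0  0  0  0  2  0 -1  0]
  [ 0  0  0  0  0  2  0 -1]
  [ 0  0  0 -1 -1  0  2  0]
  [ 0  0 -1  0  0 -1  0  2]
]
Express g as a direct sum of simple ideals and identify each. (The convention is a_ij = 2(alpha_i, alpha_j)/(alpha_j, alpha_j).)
A_3 ⊕ C_5

The diagram associated to this matrix has two connected components: the simple roots {alpha_3, alpha_6, alpha_8} form a chain of 3 nodes with single edges (A_3), and {alpha_1, alpha_2, alpha_4, alpha_5, alpha_7} form a chain of 5 nodes with a double edge at one end; the terminal node there is the unique long simple root (C_5). A semisimple Lie algebra decomposes uniquely as the direct sum of simple ideals, one per connected component of its Dynkin diagram, so g ≅ A_3 ⊕ C_5 (dimension 15 + 55 = 70).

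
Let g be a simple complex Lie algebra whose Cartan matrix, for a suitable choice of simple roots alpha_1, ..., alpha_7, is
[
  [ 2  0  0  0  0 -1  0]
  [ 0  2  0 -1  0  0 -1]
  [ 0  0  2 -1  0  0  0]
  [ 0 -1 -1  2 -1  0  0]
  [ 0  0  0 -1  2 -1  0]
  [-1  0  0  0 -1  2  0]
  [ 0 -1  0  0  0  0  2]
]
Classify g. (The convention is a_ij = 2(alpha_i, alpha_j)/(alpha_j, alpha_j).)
E7

The matrix has rank 7 with 2's on the diagonal. Reading the off-diagonal entries as Dynkin edges (a single edge where a_ij = a_ji = -1; a double or triple edge where a_ij * a_ji = 2 or 3), the diagram is a chain of 6 nodes with one extra node attached to the third node from one end (E_7). One simple-root ordering that puts it in standard form is (alpha_7, alpha_3, alpha_2, alpha_4, alpha_5, alpha_6, alpha_1). So the algebra is type E_7.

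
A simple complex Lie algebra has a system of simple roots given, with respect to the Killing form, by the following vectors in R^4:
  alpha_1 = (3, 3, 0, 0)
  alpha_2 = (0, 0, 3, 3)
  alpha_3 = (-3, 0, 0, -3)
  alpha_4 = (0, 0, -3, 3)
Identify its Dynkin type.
Compute the Cartan integers a_ij = 2(alpha_i, alpha_j)/(alpha_j, alpha_j); the resulting 4x4 Cartan matrix is
[[2, 0, -1, 0], [0, 2, -1, 0], [-1, -1, 2, -1], [0, 0, -1, 2]].
All simple roots have the same length, so the diagram is simply laced. The associated Dynkin diagram is a chain of 2 nodes with a fork of two nodes at one end (D_4), so the type is D_4 (the algebra so(8)).

type D_4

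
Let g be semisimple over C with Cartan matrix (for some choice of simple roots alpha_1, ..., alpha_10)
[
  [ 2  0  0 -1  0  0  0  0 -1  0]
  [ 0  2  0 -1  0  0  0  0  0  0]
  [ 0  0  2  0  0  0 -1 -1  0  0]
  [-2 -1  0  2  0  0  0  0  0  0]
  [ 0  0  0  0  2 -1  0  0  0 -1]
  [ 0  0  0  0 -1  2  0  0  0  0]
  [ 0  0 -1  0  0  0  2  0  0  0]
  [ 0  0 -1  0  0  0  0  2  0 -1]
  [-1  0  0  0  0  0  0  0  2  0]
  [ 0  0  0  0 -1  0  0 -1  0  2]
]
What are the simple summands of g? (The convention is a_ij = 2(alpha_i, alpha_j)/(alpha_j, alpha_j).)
A6 ⊕ F4

The diagram associated to this matrix has two connected components: the simple roots {alpha_3, alpha_5, alpha_6, alpha_7, alpha_8, alpha_10} form a chain of 6 nodes with single edges (A_6), and {alpha_1, alpha_2, alpha_4, alpha_9} form a chain of 4 nodes with a double edge between the middle two (F_4). A semisimple Lie algebra decomposes uniquely as the direct sum of simple ideals, one per connected component of its Dynkin diagram, so g ≅ A_6 ⊕ F_4 (dimension 48 + 52 = 100).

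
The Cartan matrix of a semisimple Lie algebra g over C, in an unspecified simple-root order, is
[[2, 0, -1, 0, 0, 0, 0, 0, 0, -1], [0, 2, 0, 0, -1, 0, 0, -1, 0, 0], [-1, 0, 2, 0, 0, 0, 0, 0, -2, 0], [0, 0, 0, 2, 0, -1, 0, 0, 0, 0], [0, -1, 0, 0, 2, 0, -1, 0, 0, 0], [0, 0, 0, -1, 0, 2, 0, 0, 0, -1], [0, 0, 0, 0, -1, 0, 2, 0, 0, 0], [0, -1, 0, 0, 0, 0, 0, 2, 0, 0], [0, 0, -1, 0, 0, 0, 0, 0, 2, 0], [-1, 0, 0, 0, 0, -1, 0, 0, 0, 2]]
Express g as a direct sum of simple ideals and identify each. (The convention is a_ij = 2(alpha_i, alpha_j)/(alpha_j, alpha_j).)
The diagram associated to this matrix has two connected components: the simple roots {alpha_2, alpha_5, alpha_7, alpha_8} form a chain of 4 nodes with single edges (A_4), and {alpha_1, alpha_3, alpha_4, alpha_6, alpha_9, alpha_10} form a chain of 6 nodes with a double edge at one end; the terminal node there is the unique short simple root (B_6). A semisimple Lie algebra decomposes uniquely as the direct sum of simple ideals, one per connected component of its Dynkin diagram, so g ≅ A_4 ⊕ B_6 (dimension 24 + 78 = 102).

A4 + B6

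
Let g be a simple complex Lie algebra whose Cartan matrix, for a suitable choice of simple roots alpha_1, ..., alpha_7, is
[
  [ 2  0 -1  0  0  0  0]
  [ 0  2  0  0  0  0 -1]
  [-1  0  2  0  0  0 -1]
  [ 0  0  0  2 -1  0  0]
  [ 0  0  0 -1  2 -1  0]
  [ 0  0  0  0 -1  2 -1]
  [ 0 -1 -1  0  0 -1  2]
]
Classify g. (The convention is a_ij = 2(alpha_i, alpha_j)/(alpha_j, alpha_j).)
type E_7

The matrix has rank 7 with 2's on the diagonal. Reading the off-diagonal entries as Dynkin edges (a single edge where a_ij = a_ji = -1; a double or triple edge where a_ij * a_ji = 2 or 3), the diagram is a chain of 6 nodes with one extra node attached to the third node from one end (E_7). One simple-root ordering that puts it in standard form is (alpha_1, alpha_2, alpha_3, alpha_7, alpha_6, alpha_5, alpha_4). So the algebra is type E_7.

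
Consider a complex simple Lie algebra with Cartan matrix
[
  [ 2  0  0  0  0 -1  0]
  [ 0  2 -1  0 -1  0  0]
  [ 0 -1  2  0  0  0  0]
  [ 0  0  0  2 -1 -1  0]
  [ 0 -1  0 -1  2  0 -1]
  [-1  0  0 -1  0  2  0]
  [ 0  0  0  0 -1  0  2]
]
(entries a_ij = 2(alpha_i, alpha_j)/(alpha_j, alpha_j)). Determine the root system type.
The matrix has rank 7 with 2's on the diagonal. Reading the off-diagonal entries as Dynkin edges (a single edge where a_ij = a_ji = -1; a double or triple edge where a_ij * a_ji = 2 or 3), the diagram is a chain of 6 nodes with one extra node attached to the third node from one end (E_7). One simple-root ordering that puts it in standard form is (alpha_3, alpha_7, alpha_2, alpha_5, alpha_4, alpha_6, alpha_1). So the algebra is type E_7.

E7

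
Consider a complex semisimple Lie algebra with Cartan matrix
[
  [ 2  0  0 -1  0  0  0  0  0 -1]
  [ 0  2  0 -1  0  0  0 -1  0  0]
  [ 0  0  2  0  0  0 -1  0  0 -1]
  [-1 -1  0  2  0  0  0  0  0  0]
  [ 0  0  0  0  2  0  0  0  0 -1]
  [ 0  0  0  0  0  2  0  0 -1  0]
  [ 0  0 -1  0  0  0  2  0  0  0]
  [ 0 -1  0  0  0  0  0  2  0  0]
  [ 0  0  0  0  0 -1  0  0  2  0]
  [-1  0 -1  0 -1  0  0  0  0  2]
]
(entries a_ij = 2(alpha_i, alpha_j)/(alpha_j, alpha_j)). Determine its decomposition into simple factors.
The diagram associated to this matrix has two connected components: the simple roots {alpha_6, alpha_9} form a chain of 2 nodes with single edges (A_2), and {alpha_1, alpha_2, alpha_3, alpha_4, alpha_5, alpha_7, alpha_8, alpha_10} form a chain of 7 nodes with one extra node attached to the third node from one end (E_8). A semisimple Lie algebra decomposes uniquely as the direct sum of simple ideals, one per connected component of its Dynkin diagram, so g ≅ A_2 ⊕ E_8 (dimension 8 + 248 = 256).

A_2 (sl(3)) ⊕ E_8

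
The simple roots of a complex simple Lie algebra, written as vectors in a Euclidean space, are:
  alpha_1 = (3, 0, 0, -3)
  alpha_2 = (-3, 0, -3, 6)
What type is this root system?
G2

Compute the Cartan integers a_ij = 2(alpha_i, alpha_j)/(alpha_j, alpha_j); the resulting 2x2 Cartan matrix is
[[2, -1], [-3, 2]].
The roots have two lengths (squared-length ratio 3:1); the short ones are alpha_{1}. The associated Dynkin diagram is two nodes joined by a triple edge (G_2), so the type is G_2.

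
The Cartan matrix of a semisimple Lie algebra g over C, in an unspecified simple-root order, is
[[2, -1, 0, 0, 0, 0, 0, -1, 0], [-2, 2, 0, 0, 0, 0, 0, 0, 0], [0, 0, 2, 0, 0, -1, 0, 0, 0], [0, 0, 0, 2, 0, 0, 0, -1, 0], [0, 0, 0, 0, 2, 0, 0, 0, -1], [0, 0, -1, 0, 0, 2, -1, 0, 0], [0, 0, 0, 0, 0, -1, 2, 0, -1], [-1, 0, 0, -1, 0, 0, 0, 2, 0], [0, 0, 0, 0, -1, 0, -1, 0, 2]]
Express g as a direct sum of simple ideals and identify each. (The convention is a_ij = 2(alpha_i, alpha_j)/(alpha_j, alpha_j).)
The diagram associated to this matrix has two connected components: the simple roots {alpha_3, alpha_5, alpha_6, alpha_7, alpha_9} form a chain of 5 nodes with single edges (A_5), and {alpha_1, alpha_2, alpha_4, alpha_8} form a chain of 4 nodes with a double edge at one end; the terminal node there is the unique long simple root (C_4). A semisimple Lie algebra decomposes uniquely as the direct sum of simple ideals, one per connected component of its Dynkin diagram, so g ≅ A_5 ⊕ C_4 (dimension 35 + 36 = 71).

type A_5 + type C_4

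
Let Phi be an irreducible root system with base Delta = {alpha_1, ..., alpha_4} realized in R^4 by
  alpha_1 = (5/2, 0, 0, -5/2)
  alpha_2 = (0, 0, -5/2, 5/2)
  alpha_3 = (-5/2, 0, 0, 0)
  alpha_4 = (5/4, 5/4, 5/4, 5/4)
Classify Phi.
Compute the Cartan integers a_ij = 2(alpha_i, alpha_j)/(alpha_j, alpha_j); the resulting 4x4 Cartan matrix is
[[2, -1, -2, 0], [-1, 2, 0, 0], [-1, 0, 2, -1], [0, 0, -1, 2]].
The roots have two lengths (squared-length ratio 2:1); the short ones are alpha_{3,4}. The associated Dynkin diagram is a chain of 4 nodes with a double edge between the middle two (F_4), so the type is F_4.

F4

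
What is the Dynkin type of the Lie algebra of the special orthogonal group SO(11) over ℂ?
B_5 (so(11))

This is so(11) with 11 odd, which has dimension 11(11-1)/2 = 55 and rank (11-1)/2 = 5. In the classification of classical Lie algebras, the orthogonal algebra so(2n+1) in an odd number of variables has type B_n; here n = 5, so the Dynkin diagram is a chain of 5 nodes with a double edge at one end; the terminal node there is the unique short simple root (B_5). Hence the type is B_5.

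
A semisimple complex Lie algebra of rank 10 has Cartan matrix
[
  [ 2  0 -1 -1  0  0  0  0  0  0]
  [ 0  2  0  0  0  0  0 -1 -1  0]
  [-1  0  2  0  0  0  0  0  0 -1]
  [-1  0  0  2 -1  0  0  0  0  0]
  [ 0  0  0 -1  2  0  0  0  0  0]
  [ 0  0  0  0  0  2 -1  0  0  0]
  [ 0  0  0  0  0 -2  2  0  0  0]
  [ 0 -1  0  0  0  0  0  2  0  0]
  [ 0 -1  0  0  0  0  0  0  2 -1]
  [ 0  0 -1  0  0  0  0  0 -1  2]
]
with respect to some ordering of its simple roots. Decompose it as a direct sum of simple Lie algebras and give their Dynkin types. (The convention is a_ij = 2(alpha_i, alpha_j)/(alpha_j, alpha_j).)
The diagram associated to this matrix has two connected components: the simple roots {alpha_1, alpha_2, alpha_3, alpha_4, alpha_5, alpha_8, alpha_9, alpha_10} form a chain of 8 nodes with single edges (A_8), and {alpha_6, alpha_7} form a chain of 2 nodes with a double edge at one end; the terminal node there is the unique short simple root (B_2). A semisimple Lie algebra decomposes uniquely as the direct sum of simple ideals, one per connected component of its Dynkin diagram, so g ≅ A_8 ⊕ B_2 (dimension 80 + 10 = 90).

A_8 (sl(9)) + B_2 (so(5))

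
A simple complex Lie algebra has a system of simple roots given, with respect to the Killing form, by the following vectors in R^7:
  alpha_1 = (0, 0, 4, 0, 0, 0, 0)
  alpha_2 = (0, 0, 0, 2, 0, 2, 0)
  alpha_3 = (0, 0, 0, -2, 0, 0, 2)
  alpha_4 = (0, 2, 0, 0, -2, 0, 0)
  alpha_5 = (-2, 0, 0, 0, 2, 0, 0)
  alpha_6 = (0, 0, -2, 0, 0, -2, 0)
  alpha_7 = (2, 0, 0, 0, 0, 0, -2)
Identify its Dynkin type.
C_7 (sp(14))

Compute the Cartan integers a_ij = 2(alpha_i, alpha_j)/(alpha_j, alpha_j); the resulting 7x7 Cartan matrix is
[[2, 0, 0, 0, 0, -2, 0], [0, 2, -1, 0, 0, -1, 0], [0, -1, 2, 0, 0, 0, -1], [0, 0, 0, 2, -1, 0, 0], [0, 0, 0, -1, 2, 0, -1], [-1, -1, 0, 0, 0, 2, 0], [0, 0, -1, 0, -1, 0, 2]].
The roots have two lengths (squared-length ratio 2:1); the short ones are alpha_{2,3,4,5,6,7}. The associated Dynkin diagram is a chain of 7 nodes with a double edge at one end; the terminal node there is the unique long simple root (C_7), so the type is C_7 (the algebra sp(14)).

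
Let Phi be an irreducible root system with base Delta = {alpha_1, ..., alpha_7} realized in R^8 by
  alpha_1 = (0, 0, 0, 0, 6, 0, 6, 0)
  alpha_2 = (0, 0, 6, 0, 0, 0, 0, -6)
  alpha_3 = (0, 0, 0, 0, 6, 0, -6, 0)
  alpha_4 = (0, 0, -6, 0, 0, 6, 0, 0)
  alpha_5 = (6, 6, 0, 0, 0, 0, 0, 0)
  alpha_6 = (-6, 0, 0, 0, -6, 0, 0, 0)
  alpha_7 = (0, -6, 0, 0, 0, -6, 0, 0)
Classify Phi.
Compute the Cartan integers a_ij = 2(alpha_i, alpha_j)/(alpha_j, alpha_j); the resulting 7x7 Cartan matrix is
[[2, 0, 0, 0, 0, -1, 0], [0, 2, 0, -1, 0, 0, 0], [0, 0, 2, 0, 0, -1, 0], [0, -1, 0, 2, 0, 0, -1], [0, 0, 0, 0, 2, -1, -1], [-1, 0, -1, 0, -1, 2, 0], [0, 0, 0, -1, -1, 0, 2]].
All simple roots have the same length, so the diagram is simply laced. The associated Dynkin diagram is a chain of 5 nodes with a fork of two nodes at one end (D_7), so the type is D_7 (the algebra so(14)).

type D_7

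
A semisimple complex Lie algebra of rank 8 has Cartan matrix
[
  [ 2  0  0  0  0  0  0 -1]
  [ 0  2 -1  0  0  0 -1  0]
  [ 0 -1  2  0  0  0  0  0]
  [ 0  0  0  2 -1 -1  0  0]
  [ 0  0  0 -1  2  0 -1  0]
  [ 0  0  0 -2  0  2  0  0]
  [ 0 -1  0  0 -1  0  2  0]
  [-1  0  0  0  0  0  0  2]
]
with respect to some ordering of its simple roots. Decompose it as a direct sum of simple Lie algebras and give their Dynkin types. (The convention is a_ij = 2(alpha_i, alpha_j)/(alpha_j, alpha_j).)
The diagram associated to this matrix has two connected components: the simple roots {alpha_1, alpha_8} form a chain of 2 nodes with single edges (A_2), and {alpha_2, alpha_3, alpha_4, alpha_5, alpha_6, alpha_7} form a chain of 6 nodes with a double edge at one end; the terminal node there is the unique long simple root (C_6). A semisimple Lie algebra decomposes uniquely as the direct sum of simple ideals, one per connected component of its Dynkin diagram, so g ≅ A_2 ⊕ C_6 (dimension 8 + 78 = 86).

A2 + C6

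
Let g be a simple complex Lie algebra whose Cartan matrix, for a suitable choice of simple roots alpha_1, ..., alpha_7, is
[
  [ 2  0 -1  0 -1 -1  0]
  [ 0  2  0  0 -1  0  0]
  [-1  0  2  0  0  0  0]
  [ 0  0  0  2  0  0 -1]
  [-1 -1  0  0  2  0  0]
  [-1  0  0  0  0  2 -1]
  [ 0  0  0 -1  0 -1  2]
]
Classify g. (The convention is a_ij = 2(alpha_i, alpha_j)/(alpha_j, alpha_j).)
The matrix has rank 7 with 2's on the diagonal. Reading the off-diagonal entries as Dynkin edges (a single edge where a_ij = a_ji = -1; a double or triple edge where a_ij * a_ji = 2 or 3), the diagram is a chain of 6 nodes with one extra node attached to the third node from one end (E_7). One simple-root ordering that puts it in standard form is (alpha_2, alpha_3, alpha_5, alpha_1, alpha_6, alpha_7, alpha_4). So the algebra is type E_7.

E_7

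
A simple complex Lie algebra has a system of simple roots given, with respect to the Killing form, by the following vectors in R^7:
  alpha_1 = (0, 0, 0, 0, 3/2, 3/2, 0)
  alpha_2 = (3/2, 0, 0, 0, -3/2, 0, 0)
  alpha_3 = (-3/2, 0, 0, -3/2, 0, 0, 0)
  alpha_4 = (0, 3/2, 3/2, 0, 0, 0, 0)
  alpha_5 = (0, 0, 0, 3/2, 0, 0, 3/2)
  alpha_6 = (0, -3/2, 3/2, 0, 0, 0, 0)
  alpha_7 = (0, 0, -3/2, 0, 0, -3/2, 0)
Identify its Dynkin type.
Compute the Cartan integers a_ij = 2(alpha_i, alpha_j)/(alpha_j, alpha_j); the resulting 7x7 Cartan matrix is
[[2, -1, 0, 0, 0, 0, -1], [-1, 2, -1, 0, 0, 0, 0], [0, -1, 2, 0, -1, 0, 0], [0, 0, 0, 2, 0, 0, -1], [0, 0, -1, 0, 2, 0, 0], [0, 0, 0, 0, 0, 2, -1], [-1, 0, 0, -1, 0, -1, 2]].
All simple roots have the same length, so the diagram is simply laced. The associated Dynkin diagram is a chain of 5 nodes with a fork of two nodes at one end (D_7), so the type is D_7 (the algebra so(14)).

D_7 (so(14))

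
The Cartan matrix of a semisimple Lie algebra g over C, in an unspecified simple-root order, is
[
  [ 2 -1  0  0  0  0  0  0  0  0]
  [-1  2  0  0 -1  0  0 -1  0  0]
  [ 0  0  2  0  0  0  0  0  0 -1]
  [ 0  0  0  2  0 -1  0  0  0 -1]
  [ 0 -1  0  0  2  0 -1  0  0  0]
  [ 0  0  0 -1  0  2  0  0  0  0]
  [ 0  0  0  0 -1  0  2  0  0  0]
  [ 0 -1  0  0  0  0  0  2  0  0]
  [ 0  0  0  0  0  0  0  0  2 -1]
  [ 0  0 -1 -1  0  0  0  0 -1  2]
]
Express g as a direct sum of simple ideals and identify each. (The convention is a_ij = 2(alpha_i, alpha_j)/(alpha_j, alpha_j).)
type D_5 + type D_5

The diagram associated to this matrix has two connected components: the simple roots {alpha_3, alpha_4, alpha_6, alpha_9, alpha_10} form a chain of 3 nodes with a fork of two nodes at one end (D_5), and {alpha_1, alpha_2, alpha_5, alpha_7, alpha_8} form a chain of 3 nodes with a fork of two nodes at one end (D_5). A semisimple Lie algebra decomposes uniquely as the direct sum of simple ideals, one per connected component of its Dynkin diagram, so g ≅ D_5 ⊕ D_5 (dimension 45 + 45 = 90).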